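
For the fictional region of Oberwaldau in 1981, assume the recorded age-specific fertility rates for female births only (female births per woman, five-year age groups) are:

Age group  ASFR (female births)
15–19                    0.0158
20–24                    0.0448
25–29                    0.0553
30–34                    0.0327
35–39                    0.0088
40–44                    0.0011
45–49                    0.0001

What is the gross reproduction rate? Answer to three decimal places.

0.793

Sum of female ASFRs = 0.0158 + 0.0448 + 0.0553 + 0.0327 + 0.0088 + 0.0011 + 0.0001 = 0.1586
GRR = 5 × 0.1586 = 0.793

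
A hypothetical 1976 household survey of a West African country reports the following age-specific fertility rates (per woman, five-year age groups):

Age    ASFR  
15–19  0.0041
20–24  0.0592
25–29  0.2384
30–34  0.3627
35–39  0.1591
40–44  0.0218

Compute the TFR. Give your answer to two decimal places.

Sum of ASFRs = 0.0041 + 0.0592 + 0.2384 + 0.3627 + 0.1591 + 0.0218 = 0.8453
TFR = 5 × 0.8453 = 4.2265

4.23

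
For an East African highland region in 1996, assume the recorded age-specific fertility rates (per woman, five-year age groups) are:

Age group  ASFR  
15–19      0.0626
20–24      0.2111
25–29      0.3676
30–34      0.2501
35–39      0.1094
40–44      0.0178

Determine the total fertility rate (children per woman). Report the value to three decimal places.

Sum of ASFRs = 0.0626 + 0.2111 + 0.3676 + 0.2501 + 0.1094 + 0.0178 = 1.0186
TFR = 5 × 1.0186 = 5.093

5.093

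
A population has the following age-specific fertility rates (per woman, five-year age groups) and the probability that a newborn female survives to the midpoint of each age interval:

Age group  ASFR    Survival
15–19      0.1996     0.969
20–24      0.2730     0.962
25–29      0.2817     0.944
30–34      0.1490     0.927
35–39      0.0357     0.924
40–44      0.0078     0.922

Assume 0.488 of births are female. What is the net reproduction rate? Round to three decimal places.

Proportion female at birth = 0.488.
Per-age-group product (5 × ASFR × survival probability):
  15–19: 5 × 0.1996 × 0.969 = 0.96706
  20–24: 5 × 0.2730 × 0.962 = 1.31313
  25–29: 5 × 0.2817 × 0.944 = 1.32962
  30–34: 5 × 0.1490 × 0.927 = 0.69062
  35–39: 5 × 0.0357 × 0.924 = 0.16493
  40–44: 5 × 0.0078 × 0.922 = 0.03596
Sum = 4.50132
NRR = 0.488 × 4.50132 = 2.19664
An NRR exceeding 1 indicates intrinsic growth under these rates.

2.197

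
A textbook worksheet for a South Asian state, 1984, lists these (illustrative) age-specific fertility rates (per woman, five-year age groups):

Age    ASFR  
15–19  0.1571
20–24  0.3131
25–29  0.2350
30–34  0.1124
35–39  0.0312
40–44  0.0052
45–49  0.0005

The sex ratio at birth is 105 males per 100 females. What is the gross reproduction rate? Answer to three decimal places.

2.084

Proportion female at birth = 100 / (100 + 105) = 0.48780.
Sum of ASFRs = 0.1571 + 0.3131 + 0.2350 + 0.1124 + 0.0312 + 0.0052 + 0.0005 = 0.8545
TFR = 5 × 0.8545 = 4.2725
GRR = 0.48780 × 4.2725 = 2.08413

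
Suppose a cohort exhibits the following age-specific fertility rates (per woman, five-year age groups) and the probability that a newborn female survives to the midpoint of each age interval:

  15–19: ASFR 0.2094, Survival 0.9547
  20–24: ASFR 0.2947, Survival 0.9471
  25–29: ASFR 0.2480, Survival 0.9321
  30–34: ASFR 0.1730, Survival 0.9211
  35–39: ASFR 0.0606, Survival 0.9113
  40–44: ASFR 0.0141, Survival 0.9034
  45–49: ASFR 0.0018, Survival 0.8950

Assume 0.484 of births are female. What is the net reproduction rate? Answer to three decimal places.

Proportion female at birth = 0.484.
Per-age-group product (5 × ASFR × survival probability):
  15–19: 5 × 0.2094 × 0.9547 = 0.99957
  20–24: 5 × 0.2947 × 0.9471 = 1.39555
  25–29: 5 × 0.2480 × 0.9321 = 1.15580
  30–34: 5 × 0.1730 × 0.9211 = 0.79675
  35–39: 5 × 0.0606 × 0.9113 = 0.27612
  40–44: 5 × 0.0141 × 0.9034 = 0.06369
  45–49: 5 × 0.0018 × 0.8950 = 0.00806
Sum = 4.69554
NRR = 0.484 × 4.69554 = 2.27264
NRR > 1, so each generation more than replaces itself.

2.273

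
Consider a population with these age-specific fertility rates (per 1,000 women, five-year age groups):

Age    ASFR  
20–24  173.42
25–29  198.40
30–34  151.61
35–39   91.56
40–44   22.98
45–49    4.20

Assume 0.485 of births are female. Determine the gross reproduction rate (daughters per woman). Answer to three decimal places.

Proportion female at birth = 0.485.
Sum of ASFRs = 173.42 + 198.40 + 151.61 + 91.56 + 22.98 + 4.20 = 642.17
TFR = 5 × 642.17 / 1000 = 3.21085
GRR = 0.485 × 3.21085 = 1.55726

1.557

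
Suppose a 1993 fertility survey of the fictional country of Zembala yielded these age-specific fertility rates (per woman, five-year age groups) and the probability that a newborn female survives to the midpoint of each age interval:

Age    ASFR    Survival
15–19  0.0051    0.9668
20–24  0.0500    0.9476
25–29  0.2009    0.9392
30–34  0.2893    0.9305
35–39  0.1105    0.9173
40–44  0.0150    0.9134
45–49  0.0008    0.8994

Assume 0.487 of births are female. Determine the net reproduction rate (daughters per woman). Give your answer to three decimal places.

Proportion female at birth = 0.487.
Weighting each age-specific rate by interval width and survival:
  15–19: 5 × 0.0051 × 0.9668 = 0.02465
  20–24: 5 × 0.0500 × 0.9476 = 0.23690
  25–29: 5 × 0.2009 × 0.9392 = 0.94343
  30–34: 5 × 0.2893 × 0.9305 = 1.34597
  35–39: 5 × 0.1105 × 0.9173 = 0.50681
  40–44: 5 × 0.0150 × 0.9134 = 0.06851
  45–49: 5 × 0.0008 × 0.8994 = 0.00360
Sum = 3.12987
NRR = 0.487 × 3.12987 = 1.52425

1.524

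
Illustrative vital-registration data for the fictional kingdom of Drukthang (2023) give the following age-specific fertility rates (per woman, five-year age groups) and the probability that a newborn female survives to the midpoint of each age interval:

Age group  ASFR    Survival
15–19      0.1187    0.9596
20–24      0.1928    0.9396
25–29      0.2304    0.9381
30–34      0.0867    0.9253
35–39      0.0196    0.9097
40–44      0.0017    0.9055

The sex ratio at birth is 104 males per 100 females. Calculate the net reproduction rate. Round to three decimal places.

Proportion female at birth = 100 / (100 + 104) = 0.49020.
Each age group contributes 5 × ASFR × survival:
  15–19: 5 × 0.1187 × 0.9596 = 0.56952
  20–24: 5 × 0.1928 × 0.9396 = 0.90577
  25–29: 5 × 0.2304 × 0.9381 = 1.08069
  30–34: 5 × 0.0867 × 0.9253 = 0.40112
  35–39: 5 × 0.0196 × 0.9097 = 0.08915
  40–44: 5 × 0.0017 × 0.9055 = 0.00770
Sum = 3.05395
NRR = 0.49020 × 3.05395 = 1.49705
With NRR above 1 the population is above replacement fertility.

1.497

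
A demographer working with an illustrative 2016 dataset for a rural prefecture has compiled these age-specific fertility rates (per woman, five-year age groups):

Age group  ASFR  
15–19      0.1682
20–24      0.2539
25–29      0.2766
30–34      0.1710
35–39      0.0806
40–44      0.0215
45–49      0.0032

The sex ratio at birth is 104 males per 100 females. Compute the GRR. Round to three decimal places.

Proportion female at birth = 100 / (100 + 104) = 0.49020.
Sum of ASFRs = 0.1682 + 0.2539 + 0.2766 + 0.1710 + 0.0806 + 0.0215 + 0.0032 = 0.9750
TFR = 5 × 0.9750 = 4.875
GRR = 0.49020 × 4.875 = 2.38973

2.390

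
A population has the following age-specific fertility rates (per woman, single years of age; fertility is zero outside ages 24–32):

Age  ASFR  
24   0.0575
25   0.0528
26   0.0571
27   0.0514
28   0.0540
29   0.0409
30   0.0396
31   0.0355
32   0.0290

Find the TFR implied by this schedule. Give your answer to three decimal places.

Sum of ASFRs = 0.0575 + 0.0528 + 0.0571 + 0.0514 + 0.0540 + 0.0409 + 0.0396 + 0.0355 + 0.0290 = 0.4178
TFR = 0.4178

0.418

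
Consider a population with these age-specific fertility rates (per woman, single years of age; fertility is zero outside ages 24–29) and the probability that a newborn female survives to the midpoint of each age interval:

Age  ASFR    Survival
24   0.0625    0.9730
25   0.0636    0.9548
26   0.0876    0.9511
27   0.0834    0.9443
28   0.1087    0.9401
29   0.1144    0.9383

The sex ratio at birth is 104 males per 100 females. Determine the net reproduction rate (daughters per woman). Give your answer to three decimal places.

Proportion female at birth = 100 / (100 + 104) = 0.49020.
Survival-weighted fertility by age (1·fₓ·Sₓ):
  24: 1 × 0.0625 × 0.9730 = 0.06081
  25: 1 × 0.0636 × 0.9548 = 0.06073
  26: 1 × 0.0876 × 0.9511 = 0.08332
  27: 1 × 0.0834 × 0.9443 = 0.07875
  28: 1 × 0.1087 × 0.9401 = 0.10219
  29: 1 × 0.1144 × 0.9383 = 0.10734
Sum = 0.49314
NRR = 0.49020 × 0.49314 = 0.24174
NRR < 1, so the cohort does not fully replace itself.

0.242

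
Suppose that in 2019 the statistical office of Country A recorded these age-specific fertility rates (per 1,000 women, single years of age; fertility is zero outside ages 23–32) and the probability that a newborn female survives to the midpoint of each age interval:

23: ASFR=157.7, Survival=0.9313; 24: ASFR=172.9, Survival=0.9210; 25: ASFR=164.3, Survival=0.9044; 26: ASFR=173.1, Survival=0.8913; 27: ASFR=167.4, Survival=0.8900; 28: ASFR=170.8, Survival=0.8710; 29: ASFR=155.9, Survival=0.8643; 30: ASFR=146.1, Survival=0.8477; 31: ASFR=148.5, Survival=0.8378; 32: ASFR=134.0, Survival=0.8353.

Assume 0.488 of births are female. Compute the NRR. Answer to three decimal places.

Proportion female at birth = 0.488.
Weighting each age-specific rate by interval width and survival:
  23: 1 × 157.7/1000 × 0.9313 = 0.14687
  24: 1 × 172.9/1000 × 0.9210 = 0.15924
  25: 1 × 164.3/1000 × 0.9044 = 0.14859
  26: 1 × 173.1/1000 × 0.8913 = 0.15428
  27: 1 × 167.4/1000 × 0.8900 = 0.14899
  28: 1 × 170.8/1000 × 0.8710 = 0.14877
  29: 1 × 155.9/1000 × 0.8643 = 0.13474
  30: 1 × 146.1/1000 × 0.8477 = 0.12385
  31: 1 × 148.5/1000 × 0.8378 = 0.12441
  32: 1 × 134.0/1000 × 0.8353 = 0.11193
Sum = 1.40167
NRR = 0.488 × 1.40167 = 0.68401

0.684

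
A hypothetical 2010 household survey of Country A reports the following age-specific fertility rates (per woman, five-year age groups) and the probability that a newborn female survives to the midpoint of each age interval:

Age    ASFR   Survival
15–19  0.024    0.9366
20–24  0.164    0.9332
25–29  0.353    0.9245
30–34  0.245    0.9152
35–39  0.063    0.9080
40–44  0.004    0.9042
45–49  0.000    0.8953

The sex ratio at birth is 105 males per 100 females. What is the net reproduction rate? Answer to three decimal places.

Proportion female at birth = 100 / (100 + 105) = 0.48780.
Per-age-group product (5 × ASFR × survival probability):
  15–19: 5 × 0.024 × 0.9366 = 0.11239
  20–24: 5 × 0.164 × 0.9332 = 0.76522
  25–29: 5 × 0.353 × 0.9245 = 1.63174
  30–34: 5 × 0.245 × 0.9152 = 1.12112
  35–39: 5 × 0.063 × 0.9080 = 0.28602
  40–44: 5 × 0.004 × 0.9042 = 0.01808
  45–49: 5 × 0.000 × 0.8953 = 0.00000
Sum = 3.93457
NRR = 0.48780 × 3.93457 = 1.91928

1.919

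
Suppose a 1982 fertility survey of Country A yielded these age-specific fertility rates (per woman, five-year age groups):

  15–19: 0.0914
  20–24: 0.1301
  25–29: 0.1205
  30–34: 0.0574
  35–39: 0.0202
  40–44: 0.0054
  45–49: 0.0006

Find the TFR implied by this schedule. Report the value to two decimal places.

2.13

Sum of ASFRs = 0.0914 + 0.1301 + 0.1205 + 0.0574 + 0.0202 + 0.0054 + 0.0006 = 0.4256
TFR = 5 × 0.4256 = 2.128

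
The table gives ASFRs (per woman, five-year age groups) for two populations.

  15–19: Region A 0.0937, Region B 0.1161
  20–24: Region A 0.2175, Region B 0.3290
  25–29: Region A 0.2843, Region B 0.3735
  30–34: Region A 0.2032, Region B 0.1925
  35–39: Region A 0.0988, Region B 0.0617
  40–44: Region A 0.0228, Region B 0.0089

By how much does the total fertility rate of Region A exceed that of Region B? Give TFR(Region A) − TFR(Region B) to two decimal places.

-0.81

Region A:
  Sum of ASFRs = 0.0937 + 0.2175 + 0.2843 + 0.2032 + 0.0988 + 0.0228 = 0.9203
  TFR = 5 × 0.9203 = 4.6015
Region B:
  Sum of ASFRs = 0.1161 + 0.3290 + 0.3735 + 0.1925 + 0.0617 + 0.0089 = 1.0817
  TFR = 5 × 1.0817 = 5.4085
Difference = 4.6015 − 5.4085 = -0.807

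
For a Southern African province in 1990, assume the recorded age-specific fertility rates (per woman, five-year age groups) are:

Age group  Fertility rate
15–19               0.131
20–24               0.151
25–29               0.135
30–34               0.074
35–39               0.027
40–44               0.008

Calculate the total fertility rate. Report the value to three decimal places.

2.630

Sum of ASFRs = 0.131 + 0.151 + 0.135 + 0.074 + 0.027 + 0.008 = 0.526
TFR = 5 × 0.526 = 2.63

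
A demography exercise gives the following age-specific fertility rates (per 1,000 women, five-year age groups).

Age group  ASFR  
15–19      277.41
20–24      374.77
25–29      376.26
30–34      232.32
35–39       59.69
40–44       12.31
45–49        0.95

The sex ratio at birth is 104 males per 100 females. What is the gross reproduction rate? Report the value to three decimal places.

Proportion female at birth = 100 / (100 + 104) = 0.49020.
Sum of ASFRs = 277.41 + 374.77 + 376.26 + 232.32 + 59.69 + 12.31 + 0.95 = 1333.71
TFR = 5 × 1333.71 / 1000 = 6.66855
GRR = 0.49020 × 6.66855 = 3.26892

3.269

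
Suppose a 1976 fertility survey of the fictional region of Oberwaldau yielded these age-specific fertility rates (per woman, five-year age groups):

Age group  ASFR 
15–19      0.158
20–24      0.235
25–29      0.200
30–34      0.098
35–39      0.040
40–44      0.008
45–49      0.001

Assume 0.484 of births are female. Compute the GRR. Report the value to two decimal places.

Proportion female at birth = 0.484.
Sum of ASFRs = 0.158 + 0.235 + 0.200 + 0.098 + 0.040 + 0.008 + 0.001 = 0.740
TFR = 5 × 0.740 = 3.7
GRR = 0.484 × 3.7 = 1.79080

1.79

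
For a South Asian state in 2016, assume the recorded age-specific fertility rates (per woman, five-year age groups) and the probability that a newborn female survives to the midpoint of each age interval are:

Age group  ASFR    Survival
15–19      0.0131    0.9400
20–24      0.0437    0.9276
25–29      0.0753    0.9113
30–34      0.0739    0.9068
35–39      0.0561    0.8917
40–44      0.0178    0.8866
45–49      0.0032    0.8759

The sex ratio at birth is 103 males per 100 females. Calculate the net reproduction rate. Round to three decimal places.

Proportion female at birth = 100 / (100 + 103) = 0.49261.
Per-age-group product (5 × ASFR × survival probability):
  15–19: 5 × 0.0131 × 0.9400 = 0.06157
  20–24: 5 × 0.0437 × 0.9276 = 0.20268
  25–29: 5 × 0.0753 × 0.9113 = 0.34310
  30–34: 5 × 0.0739 × 0.9068 = 0.33506
  35–39: 5 × 0.0561 × 0.8917 = 0.25012
  40–44: 5 × 0.0178 × 0.8866 = 0.07891
  45–49: 5 × 0.0032 × 0.8759 = 0.01401
Sum = 1.28545
NRR = 0.49261 × 1.28545 = 0.63323

0.633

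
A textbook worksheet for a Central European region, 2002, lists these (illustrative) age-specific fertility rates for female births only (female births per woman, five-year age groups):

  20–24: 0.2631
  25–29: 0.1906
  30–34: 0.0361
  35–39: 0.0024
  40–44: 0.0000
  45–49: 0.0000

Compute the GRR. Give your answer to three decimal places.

2.461

Sum of female ASFRs = 0.2631 + 0.1906 + 0.0361 + 0.0024 + 0.0000 + 0.0000 = 0.4922
GRR = 5 × 0.4922 = 2.461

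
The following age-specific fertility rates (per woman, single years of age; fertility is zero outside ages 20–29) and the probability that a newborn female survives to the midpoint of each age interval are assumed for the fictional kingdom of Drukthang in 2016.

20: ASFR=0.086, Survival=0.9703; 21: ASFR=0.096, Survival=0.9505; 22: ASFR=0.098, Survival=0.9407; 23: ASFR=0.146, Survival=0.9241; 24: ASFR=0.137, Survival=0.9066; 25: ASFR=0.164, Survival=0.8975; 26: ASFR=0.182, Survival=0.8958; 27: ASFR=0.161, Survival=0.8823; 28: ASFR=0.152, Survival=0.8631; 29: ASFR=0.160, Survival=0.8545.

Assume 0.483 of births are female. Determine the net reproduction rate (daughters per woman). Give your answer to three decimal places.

Proportion female at birth = 0.483.
Each age group contributes 1 × ASFR × survival:
  20: 1 × 0.086 × 0.9703 = 0.08345
  21: 1 × 0.096 × 0.9505 = 0.09125
  22: 1 × 0.098 × 0.9407 = 0.09219
  23: 1 × 0.146 × 0.9241 = 0.13492
  24: 1 × 0.137 × 0.9066 = 0.12420
  25: 1 × 0.164 × 0.8975 = 0.14719
  26: 1 × 0.182 × 0.8958 = 0.16304
  27: 1 × 0.161 × 0.8823 = 0.14205
  28: 1 × 0.152 × 0.8631 = 0.13119
  29: 1 × 0.160 × 0.8545 = 0.13672
Sum = 1.24620
NRR = 0.483 × 1.24620 = 0.60191
NRR < 1, so the cohort does not fully replace itself.

0.602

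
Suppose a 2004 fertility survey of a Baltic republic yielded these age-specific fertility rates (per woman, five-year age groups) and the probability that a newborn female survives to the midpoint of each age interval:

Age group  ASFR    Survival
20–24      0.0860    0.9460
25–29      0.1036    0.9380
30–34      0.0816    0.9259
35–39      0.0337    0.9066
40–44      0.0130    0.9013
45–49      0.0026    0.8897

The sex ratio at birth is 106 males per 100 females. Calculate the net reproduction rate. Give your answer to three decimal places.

0.725

Proportion female at birth = 100 / (100 + 106) = 0.48544.
Each age group contributes 5 × ASFR × survival:
  20–24: 5 × 0.0860 × 0.9460 = 0.40678
  25–29: 5 × 0.1036 × 0.9380 = 0.48588
  30–34: 5 × 0.0816 × 0.9259 = 0.37777
  35–39: 5 × 0.0337 × 0.9066 = 0.15276
  40–44: 5 × 0.0130 × 0.9013 = 0.05858
  45–49: 5 × 0.0026 × 0.8897 = 0.01157
Sum = 1.49334
NRR = 0.48544 × 1.49334 = 0.72493
An NRR under 1 implies long-run decline under these rates.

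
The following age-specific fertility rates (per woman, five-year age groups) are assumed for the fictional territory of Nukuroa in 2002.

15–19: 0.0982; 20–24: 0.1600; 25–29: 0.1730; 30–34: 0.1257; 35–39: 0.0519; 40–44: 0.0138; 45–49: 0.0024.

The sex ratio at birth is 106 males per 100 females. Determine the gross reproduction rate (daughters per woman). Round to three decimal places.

1.517

Proportion female at birth = 100 / (100 + 106) = 0.48544.
Sum of ASFRs = 0.0982 + 0.1600 + 0.1730 + 0.1257 + 0.0519 + 0.0138 + 0.0024 = 0.6250
TFR = 5 × 0.6250 = 3.125
GRR = 0.48544 × 3.125 = 1.51700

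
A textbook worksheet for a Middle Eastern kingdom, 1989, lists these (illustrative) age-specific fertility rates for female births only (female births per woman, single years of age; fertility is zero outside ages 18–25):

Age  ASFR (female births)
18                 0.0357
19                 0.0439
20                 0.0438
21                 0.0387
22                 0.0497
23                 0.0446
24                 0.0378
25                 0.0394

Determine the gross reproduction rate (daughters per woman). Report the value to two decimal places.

Sum of female ASFRs = 0.0357 + 0.0439 + 0.0438 + 0.0387 + 0.0497 + 0.0446 + 0.0378 + 0.0394 = 0.3336
GRR = 0.3336

0.33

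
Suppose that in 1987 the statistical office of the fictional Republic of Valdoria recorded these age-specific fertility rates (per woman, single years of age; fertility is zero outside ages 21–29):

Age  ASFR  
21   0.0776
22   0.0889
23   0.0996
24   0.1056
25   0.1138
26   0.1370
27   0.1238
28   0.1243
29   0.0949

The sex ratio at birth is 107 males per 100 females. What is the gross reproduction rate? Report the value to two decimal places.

Proportion female at birth = 100 / (100 + 107) = 0.48309.
Sum of ASFRs = 0.0776 + 0.0889 + 0.0996 + 0.1056 + 0.1138 + 0.1370 + 0.1238 + 0.1243 + 0.0949 = 0.9655
TFR = 0.9655
GRR = 0.48309 × 0.9655 = 0.46642

0.47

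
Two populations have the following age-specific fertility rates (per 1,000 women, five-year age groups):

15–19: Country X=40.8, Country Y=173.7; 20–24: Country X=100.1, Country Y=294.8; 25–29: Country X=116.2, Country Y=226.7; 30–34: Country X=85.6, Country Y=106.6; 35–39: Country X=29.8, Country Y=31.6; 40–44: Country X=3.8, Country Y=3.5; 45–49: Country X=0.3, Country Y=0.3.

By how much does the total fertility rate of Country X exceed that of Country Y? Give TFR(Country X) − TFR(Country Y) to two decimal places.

Country X:
  Sum of ASFRs = 40.8 + 100.1 + 116.2 + 85.6 + 29.8 + 3.8 + 0.3 = 376.6
  TFR = 5 × 376.6 / 1000 = 1.883
Country Y:
  Sum of ASFRs = 173.7 + 294.8 + 226.7 + 106.6 + 31.6 + 3.5 + 0.3 = 837.2
  TFR = 5 × 837.2 / 1000 = 4.186
Difference = 1.883 − 4.186 = -2.303

-2.30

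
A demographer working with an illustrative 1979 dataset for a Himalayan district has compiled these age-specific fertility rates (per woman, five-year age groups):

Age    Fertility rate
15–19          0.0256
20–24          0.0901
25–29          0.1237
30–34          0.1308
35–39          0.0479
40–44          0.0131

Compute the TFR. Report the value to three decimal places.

2.156

Sum of ASFRs = 0.0256 + 0.0901 + 0.1237 + 0.1308 + 0.0479 + 0.0131 = 0.4312
TFR = 5 × 0.4312 = 2.156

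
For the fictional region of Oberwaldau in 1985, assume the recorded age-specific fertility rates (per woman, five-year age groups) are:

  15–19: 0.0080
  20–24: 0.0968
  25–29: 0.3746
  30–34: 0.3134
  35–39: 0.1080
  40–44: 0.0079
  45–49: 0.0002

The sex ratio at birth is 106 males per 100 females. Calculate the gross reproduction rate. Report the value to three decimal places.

Proportion female at birth = 100 / (100 + 106) = 0.48544.
Sum of ASFRs = 0.0080 + 0.0968 + 0.3746 + 0.3134 + 0.1080 + 0.0079 + 0.0002 = 0.9089
TFR = 5 × 0.9089 = 4.5445
GRR = 0.48544 × 4.5445 = 2.20608

2.206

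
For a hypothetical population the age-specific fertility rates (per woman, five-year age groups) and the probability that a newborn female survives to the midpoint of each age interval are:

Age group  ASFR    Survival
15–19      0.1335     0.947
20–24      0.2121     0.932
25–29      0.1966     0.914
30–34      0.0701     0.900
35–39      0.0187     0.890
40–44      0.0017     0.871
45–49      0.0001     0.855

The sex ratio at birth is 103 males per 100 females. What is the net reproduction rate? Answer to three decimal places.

1.441

Proportion female at birth = 100 / (100 + 103) = 0.49261.
Each age group contributes 5 × ASFR × survival:
  15–19: 5 × 0.1335 × 0.947 = 0.63212
  20–24: 5 × 0.2121 × 0.932 = 0.98839
  25–29: 5 × 0.1966 × 0.914 = 0.89846
  30–34: 5 × 0.0701 × 0.900 = 0.31545
  35–39: 5 × 0.0187 × 0.890 = 0.08322
  40–44: 5 × 0.0017 × 0.871 = 0.00740
  45–49: 5 × 0.0001 × 0.855 = 0.00043
Sum = 2.92547
NRR = 0.49261 × 2.92547 = 1.44112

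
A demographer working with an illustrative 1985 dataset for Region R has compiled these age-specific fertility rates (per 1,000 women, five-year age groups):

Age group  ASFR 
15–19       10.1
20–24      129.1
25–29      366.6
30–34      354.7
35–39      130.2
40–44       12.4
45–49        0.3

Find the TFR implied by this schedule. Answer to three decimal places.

Sum of ASFRs = 10.1 + 129.1 + 366.6 + 354.7 + 130.2 + 12.4 + 0.3 = 1003.4
TFR = 5 × 1003.4 / 1000 = 5.017

5.017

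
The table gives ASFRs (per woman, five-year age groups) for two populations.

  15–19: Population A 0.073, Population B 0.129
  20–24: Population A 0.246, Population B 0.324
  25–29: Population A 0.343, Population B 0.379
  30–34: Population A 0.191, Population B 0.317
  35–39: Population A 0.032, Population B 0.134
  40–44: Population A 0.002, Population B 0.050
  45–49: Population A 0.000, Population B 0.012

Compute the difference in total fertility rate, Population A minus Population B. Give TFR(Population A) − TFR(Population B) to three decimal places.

-2.290

Population A:
  Sum of ASFRs = 0.073 + 0.246 + 0.343 + 0.191 + 0.032 + 0.002 + 0.000 = 0.887
  TFR = 5 × 0.887 = 4.435
Population B:
  Sum of ASFRs = 0.129 + 0.324 + 0.379 + 0.317 + 0.134 + 0.050 + 0.012 = 1.345
  TFR = 5 × 1.345 = 6.725
Difference = 4.435 − 6.725 = -2.29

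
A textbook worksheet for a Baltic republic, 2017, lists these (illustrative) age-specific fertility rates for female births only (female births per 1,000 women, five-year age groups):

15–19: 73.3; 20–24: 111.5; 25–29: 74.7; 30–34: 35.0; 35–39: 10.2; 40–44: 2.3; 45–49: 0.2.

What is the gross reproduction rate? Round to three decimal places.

1.536

Sum of female ASFRs = 73.3 + 111.5 + 74.7 + 35.0 + 10.2 + 2.3 + 0.2 = 307.2
GRR = 5 × 307.2 / 1000 = 1.536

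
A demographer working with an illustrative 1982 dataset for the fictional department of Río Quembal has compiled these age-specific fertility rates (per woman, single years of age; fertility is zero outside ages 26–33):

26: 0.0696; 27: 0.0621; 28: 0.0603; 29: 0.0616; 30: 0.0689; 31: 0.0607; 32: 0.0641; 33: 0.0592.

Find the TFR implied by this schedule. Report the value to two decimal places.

0.51

Sum of ASFRs = 0.0696 + 0.0621 + 0.0603 + 0.0616 + 0.0689 + 0.0607 + 0.0641 + 0.0592 = 0.5065
TFR = 0.5065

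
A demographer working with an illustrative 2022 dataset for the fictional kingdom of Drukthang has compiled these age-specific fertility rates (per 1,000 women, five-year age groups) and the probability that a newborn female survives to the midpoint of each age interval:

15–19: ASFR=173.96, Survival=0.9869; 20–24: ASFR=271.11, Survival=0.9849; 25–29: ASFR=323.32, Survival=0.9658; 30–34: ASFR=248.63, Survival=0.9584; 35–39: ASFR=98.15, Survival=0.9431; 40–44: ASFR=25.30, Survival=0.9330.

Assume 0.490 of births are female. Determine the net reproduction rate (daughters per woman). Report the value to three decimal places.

Proportion female at birth = 0.490.
Each age group contributes 5 × ASFR × survival:
  15–19: 5 × 173.96/1000 × 0.9869 = 0.85841
  20–24: 5 × 271.11/1000 × 0.9849 = 1.33508
  25–29: 5 × 323.32/1000 × 0.9658 = 1.56131
  30–34: 5 × 248.63/1000 × 0.9584 = 1.19143
  35–39: 5 × 98.15/1000 × 0.9431 = 0.46283
  40–44: 5 × 25.30/1000 × 0.9330 = 0.11802
Sum = 5.52708
NRR = 0.490 × 5.52708 = 2.70827
With NRR above 1 the population is above replacement fertility.

2.708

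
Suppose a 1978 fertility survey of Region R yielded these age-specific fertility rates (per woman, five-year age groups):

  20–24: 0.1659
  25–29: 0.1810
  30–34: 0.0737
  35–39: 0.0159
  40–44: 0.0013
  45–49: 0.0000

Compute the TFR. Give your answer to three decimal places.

Sum of ASFRs = 0.1659 + 0.1810 + 0.0737 + 0.0159 + 0.0013 + 0.0000 = 0.4378
TFR = 5 × 0.4378 = 2.189

2.189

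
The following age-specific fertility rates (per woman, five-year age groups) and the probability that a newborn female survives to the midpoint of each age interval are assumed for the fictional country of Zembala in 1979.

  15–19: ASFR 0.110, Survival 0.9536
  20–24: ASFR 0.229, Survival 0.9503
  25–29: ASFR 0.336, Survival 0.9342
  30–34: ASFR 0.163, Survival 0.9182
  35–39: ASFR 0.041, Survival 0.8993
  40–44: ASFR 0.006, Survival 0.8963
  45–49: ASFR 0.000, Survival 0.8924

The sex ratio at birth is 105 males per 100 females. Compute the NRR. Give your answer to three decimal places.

2.020

Proportion female at birth = 100 / (100 + 105) = 0.48780.
Weighting each age-specific rate by interval width and survival:
  15–19: 5 × 0.110 × 0.9536 = 0.52448
  20–24: 5 × 0.229 × 0.9503 = 1.08809
  25–29: 5 × 0.336 × 0.9342 = 1.56946
  30–34: 5 × 0.163 × 0.9182 = 0.74833
  35–39: 5 × 0.041 × 0.8993 = 0.18436
  40–44: 5 × 0.006 × 0.8963 = 0.02689
  45–49: 5 × 0.000 × 0.8924 = 0.00000
Sum = 4.14161
NRR = 0.48780 × 4.14161 = 2.02028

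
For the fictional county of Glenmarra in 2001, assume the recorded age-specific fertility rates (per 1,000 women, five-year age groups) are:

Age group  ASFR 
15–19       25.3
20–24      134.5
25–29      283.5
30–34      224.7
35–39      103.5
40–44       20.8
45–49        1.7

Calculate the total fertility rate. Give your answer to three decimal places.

Sum of ASFRs = 25.3 + 134.5 + 283.5 + 224.7 + 103.5 + 20.8 + 1.7 = 794.0
TFR = 5 × 794.0 / 1000 = 3.97

3.970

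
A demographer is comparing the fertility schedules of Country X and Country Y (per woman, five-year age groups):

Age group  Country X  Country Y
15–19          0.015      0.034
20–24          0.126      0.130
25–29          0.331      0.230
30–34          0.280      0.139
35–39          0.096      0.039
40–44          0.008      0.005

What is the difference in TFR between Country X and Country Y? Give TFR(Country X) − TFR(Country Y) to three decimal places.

Country X:
  Sum of ASFRs = 0.015 + 0.126 + 0.331 + 0.280 + 0.096 + 0.008 = 0.856
  TFR = 5 × 0.856 = 4.28
Country Y:
  Sum of ASFRs = 0.034 + 0.130 + 0.230 + 0.139 + 0.039 + 0.005 = 0.577
  TFR = 5 × 0.577 = 2.885
Difference = 4.28 − 2.885 = 1.395

1.395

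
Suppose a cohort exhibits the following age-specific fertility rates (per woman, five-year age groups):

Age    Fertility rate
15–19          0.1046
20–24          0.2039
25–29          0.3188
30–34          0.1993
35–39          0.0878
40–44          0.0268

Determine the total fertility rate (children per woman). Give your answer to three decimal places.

4.706

Sum of ASFRs = 0.1046 + 0.2039 + 0.3188 + 0.1993 + 0.0878 + 0.0268 = 0.9412
TFR = 5 × 0.9412 = 4.706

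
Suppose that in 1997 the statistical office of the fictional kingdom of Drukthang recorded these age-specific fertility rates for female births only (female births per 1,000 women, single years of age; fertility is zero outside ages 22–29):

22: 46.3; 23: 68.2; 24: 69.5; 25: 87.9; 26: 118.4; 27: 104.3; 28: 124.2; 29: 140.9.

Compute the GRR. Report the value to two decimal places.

Sum of female ASFRs = 46.3 + 68.2 + 69.5 + 87.9 + 118.4 + 104.3 + 124.2 + 140.9 = 759.7
GRR = 759.7 / 1000 = 0.7597

0.76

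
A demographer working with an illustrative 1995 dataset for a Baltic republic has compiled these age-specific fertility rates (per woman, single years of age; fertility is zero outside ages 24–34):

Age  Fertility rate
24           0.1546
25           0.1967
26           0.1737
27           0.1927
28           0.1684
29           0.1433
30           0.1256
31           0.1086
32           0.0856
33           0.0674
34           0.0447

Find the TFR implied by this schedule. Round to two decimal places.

1.46

Sum of ASFRs = 0.1546 + 0.1967 + 0.1737 + 0.1927 + 0.1684 + 0.1433 + 0.1256 + 0.1086 + 0.0856 + 0.0674 + 0.0447 = 1.4613
TFR = 1.4613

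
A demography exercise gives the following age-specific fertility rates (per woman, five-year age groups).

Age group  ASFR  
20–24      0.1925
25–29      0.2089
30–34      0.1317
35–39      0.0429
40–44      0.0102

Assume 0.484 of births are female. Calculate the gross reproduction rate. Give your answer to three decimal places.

1.419

Proportion female at birth = 0.484.
Sum of ASFRs = 0.1925 + 0.2089 + 0.1317 + 0.0429 + 0.0102 = 0.5862
TFR = 5 × 0.5862 = 2.931
GRR = 0.484 × 2.931 = 1.41860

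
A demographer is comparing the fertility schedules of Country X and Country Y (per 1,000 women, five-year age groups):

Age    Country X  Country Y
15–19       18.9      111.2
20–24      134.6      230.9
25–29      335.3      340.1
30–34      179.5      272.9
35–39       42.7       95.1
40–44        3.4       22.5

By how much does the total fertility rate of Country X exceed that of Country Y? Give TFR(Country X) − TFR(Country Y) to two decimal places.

-1.79

Country X:
  Sum of ASFRs = 18.9 + 134.6 + 335.3 + 179.5 + 42.7 + 3.4 = 714.4
  TFR = 5 × 714.4 / 1000 = 3.572
Country Y:
  Sum of ASFRs = 111.2 + 230.9 + 340.1 + 272.9 + 95.1 + 22.5 = 1072.7
  TFR = 5 × 1072.7 / 1000 = 5.3635
Difference = 3.572 − 5.3635 = -1.7915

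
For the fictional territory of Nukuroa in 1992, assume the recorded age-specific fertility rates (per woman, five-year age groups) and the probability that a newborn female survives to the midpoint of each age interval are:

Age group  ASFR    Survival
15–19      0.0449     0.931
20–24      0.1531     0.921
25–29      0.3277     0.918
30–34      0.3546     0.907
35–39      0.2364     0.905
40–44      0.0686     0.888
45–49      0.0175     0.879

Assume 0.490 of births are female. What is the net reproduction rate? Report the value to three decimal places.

Proportion female at birth = 0.490.
Each age group contributes 5 × ASFR × survival:
  15–19: 5 × 0.0449 × 0.931 = 0.20901
  20–24: 5 × 0.1531 × 0.921 = 0.70503
  25–29: 5 × 0.3277 × 0.918 = 1.50414
  30–34: 5 × 0.3546 × 0.907 = 1.60811
  35–39: 5 × 0.2364 × 0.905 = 1.06971
  40–44: 5 × 0.0686 × 0.888 = 0.30458
  45–49: 5 × 0.0175 × 0.879 = 0.07691
Sum = 5.47749
NRR = 0.490 × 5.47749 = 2.68397

2.684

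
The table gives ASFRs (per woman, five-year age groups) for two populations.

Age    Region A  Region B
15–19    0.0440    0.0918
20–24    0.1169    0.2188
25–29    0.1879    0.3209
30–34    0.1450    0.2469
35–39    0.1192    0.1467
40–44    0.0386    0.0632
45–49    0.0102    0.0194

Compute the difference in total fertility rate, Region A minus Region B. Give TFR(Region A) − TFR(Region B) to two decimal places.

-2.23

Region A:
  Sum of ASFRs = 0.0440 + 0.1169 + 0.1879 + 0.1450 + 0.1192 + 0.0386 + 0.0102 = 0.6618
  TFR = 5 × 0.6618 = 3.309
Region B:
  Sum of ASFRs = 0.0918 + 0.2188 + 0.3209 + 0.2469 + 0.1467 + 0.0632 + 0.0194 = 1.1077
  TFR = 5 × 1.1077 = 5.5385
Difference = 3.309 − 5.5385 = -2.2295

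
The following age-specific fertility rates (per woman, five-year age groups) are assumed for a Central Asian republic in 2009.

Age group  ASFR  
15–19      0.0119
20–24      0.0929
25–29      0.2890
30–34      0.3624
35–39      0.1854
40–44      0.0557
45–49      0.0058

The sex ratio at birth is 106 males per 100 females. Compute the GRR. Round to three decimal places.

2.435

Proportion female at birth = 100 / (100 + 106) = 0.48544.
Sum of ASFRs = 0.0119 + 0.0929 + 0.2890 + 0.3624 + 0.1854 + 0.0557 + 0.0058 = 1.0031
TFR = 5 × 1.0031 = 5.0155
GRR = 0.48544 × 5.0155 = 2.43472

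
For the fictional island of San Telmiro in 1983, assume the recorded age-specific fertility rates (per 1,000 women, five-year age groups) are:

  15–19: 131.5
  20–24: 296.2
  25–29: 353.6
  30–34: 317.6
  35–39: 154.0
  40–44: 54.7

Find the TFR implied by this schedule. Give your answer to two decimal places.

Sum of ASFRs = 131.5 + 296.2 + 353.6 + 317.6 + 154.0 + 54.7 = 1307.6
TFR = 5 × 1307.6 / 1000 = 6.538

6.54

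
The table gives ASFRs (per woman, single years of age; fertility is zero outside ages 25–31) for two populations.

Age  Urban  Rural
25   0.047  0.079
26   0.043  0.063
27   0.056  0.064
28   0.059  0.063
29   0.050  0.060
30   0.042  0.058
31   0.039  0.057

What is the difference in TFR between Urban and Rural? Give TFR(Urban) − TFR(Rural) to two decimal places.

-0.11

Urban:
  Sum of ASFRs = 0.047 + 0.043 + 0.056 + 0.059 + 0.050 + 0.042 + 0.039 = 0.336
  TFR = 0.336
Rural:
  Sum of ASFRs = 0.079 + 0.063 + 0.064 + 0.063 + 0.060 + 0.058 + 0.057 = 0.444
  TFR = 0.444
Difference = 0.336 − 0.444 = -0.108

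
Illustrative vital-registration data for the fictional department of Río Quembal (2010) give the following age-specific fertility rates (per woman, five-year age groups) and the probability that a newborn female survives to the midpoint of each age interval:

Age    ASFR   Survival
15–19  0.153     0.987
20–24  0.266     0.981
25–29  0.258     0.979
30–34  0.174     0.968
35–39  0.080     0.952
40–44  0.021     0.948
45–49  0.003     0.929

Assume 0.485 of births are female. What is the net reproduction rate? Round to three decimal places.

Proportion female at birth = 0.485.
Each age group contributes 5 × ASFR × survival:
  15–19: 5 × 0.153 × 0.987 = 0.75506
  20–24: 5 × 0.266 × 0.981 = 1.30473
  25–29: 5 × 0.258 × 0.979 = 1.26291
  30–34: 5 × 0.174 × 0.968 = 0.84216
  35–39: 5 × 0.080 × 0.952 = 0.38080
  40–44: 5 × 0.021 × 0.948 = 0.09954
  45–49: 5 × 0.003 × 0.929 = 0.01394
Sum = 4.65914
NRR = 0.485 × 4.65914 = 2.25968
NRR > 1, so each generation more than replaces itself.

2.260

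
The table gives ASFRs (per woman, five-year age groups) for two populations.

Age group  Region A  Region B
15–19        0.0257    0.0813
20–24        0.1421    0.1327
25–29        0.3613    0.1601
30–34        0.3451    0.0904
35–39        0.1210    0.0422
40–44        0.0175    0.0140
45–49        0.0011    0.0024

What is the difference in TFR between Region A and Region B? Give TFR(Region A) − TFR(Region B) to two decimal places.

2.45

Region A:
  Sum of ASFRs = 0.0257 + 0.1421 + 0.3613 + 0.3451 + 0.1210 + 0.0175 + 0.0011 = 1.0138
  TFR = 5 × 1.0138 = 5.069
Region B:
  Sum of ASFRs = 0.0813 + 0.1327 + 0.1601 + 0.0904 + 0.0422 + 0.0140 + 0.0024 = 0.5231
  TFR = 5 × 0.5231 = 2.6155
Difference = 5.069 − 2.6155 = 2.4535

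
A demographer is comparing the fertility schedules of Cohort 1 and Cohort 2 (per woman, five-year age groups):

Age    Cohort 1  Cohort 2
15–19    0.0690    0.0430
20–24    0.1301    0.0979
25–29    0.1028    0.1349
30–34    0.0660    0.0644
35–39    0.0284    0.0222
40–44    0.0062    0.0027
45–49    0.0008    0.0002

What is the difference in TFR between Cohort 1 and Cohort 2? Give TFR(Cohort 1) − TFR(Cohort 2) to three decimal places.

0.190

Cohort 1:
  Sum of ASFRs = 0.0690 + 0.1301 + 0.1028 + 0.0660 + 0.0284 + 0.0062 + 0.0008 = 0.4033
  TFR = 5 × 0.4033 = 2.0165
Cohort 2:
  Sum of ASFRs = 0.0430 + 0.0979 + 0.1349 + 0.0644 + 0.0222 + 0.0027 + 0.0002 = 0.3653
  TFR = 5 × 0.3653 = 1.8265
Difference = 2.0165 − 1.8265 = 0.19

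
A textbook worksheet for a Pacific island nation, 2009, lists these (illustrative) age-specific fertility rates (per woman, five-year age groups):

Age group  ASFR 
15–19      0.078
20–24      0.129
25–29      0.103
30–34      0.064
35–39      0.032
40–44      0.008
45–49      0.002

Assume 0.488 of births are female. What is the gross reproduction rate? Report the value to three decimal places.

1.015

Proportion female at birth = 0.488.
Sum of ASFRs = 0.078 + 0.129 + 0.103 + 0.064 + 0.032 + 0.008 + 0.002 = 0.416
TFR = 5 × 0.416 = 2.08
GRR = 0.488 × 2.08 = 1.01504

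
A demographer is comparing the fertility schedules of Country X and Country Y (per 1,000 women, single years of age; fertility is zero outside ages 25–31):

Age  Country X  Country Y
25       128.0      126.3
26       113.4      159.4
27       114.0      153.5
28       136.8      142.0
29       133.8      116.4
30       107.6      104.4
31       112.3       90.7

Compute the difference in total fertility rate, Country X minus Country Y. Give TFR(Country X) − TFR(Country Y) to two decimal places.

Country X:
  Sum of ASFRs = 128.0 + 113.4 + 114.0 + 136.8 + 133.8 + 107.6 + 112.3 = 845.9
  TFR = 845.9 / 1000 = 0.8459
Country Y:
  Sum of ASFRs = 126.3 + 159.4 + 153.5 + 142.0 + 116.4 + 104.4 + 90.7 = 892.7
  TFR = 892.7 / 1000 = 0.8927
Difference = 0.8459 − 0.8927 = -0.0468

-0.05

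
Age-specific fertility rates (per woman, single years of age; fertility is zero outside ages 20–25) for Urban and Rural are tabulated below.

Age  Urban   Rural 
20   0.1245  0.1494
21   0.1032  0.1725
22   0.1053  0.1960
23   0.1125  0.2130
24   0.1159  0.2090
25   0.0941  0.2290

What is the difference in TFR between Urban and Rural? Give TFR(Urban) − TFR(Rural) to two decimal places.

-0.51

Urban:
  Sum of ASFRs = 0.1245 + 0.1032 + 0.1053 + 0.1125 + 0.1159 + 0.0941 = 0.6555
  TFR = 0.6555
Rural:
  Sum of ASFRs = 0.1494 + 0.1725 + 0.1960 + 0.2130 + 0.2090 + 0.2290 = 1.1689
  TFR = 1.1689
Difference = 0.6555 − 1.1689 = -0.5134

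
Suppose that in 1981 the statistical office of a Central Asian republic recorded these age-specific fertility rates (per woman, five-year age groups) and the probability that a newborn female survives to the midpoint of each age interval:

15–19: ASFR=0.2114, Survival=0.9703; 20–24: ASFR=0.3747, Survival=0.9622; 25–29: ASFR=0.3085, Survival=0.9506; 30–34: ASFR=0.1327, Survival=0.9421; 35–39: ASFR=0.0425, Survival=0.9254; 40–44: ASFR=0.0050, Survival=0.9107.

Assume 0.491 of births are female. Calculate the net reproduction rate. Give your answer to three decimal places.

2.523

Proportion female at birth = 0.491.
Survival-weighted fertility by age (5·fₓ·Sₓ):
  15–19: 5 × 0.2114 × 0.9703 = 1.02561
  20–24: 5 × 0.3747 × 0.9622 = 1.80268
  25–29: 5 × 0.3085 × 0.9506 = 1.46630
  30–34: 5 × 0.1327 × 0.9421 = 0.62508
  35–39: 5 × 0.0425 × 0.9254 = 0.19665
  40–44: 5 × 0.0050 × 0.9107 = 0.02277
Sum = 5.13909
NRR = 0.491 × 5.13909 = 2.52329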